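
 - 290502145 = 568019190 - 858521335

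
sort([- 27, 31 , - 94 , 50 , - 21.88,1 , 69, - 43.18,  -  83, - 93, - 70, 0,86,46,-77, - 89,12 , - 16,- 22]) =[ - 94, - 93 , - 89, - 83, - 77, - 70, - 43.18, - 27 ,  -  22, - 21.88 , - 16, 0 , 1, 12,31,46,50,69, 86]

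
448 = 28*16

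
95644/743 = 128 + 540/743 = 128.73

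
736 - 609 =127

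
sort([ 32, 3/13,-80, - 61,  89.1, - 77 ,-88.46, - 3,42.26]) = [-88.46, - 80, - 77 , - 61,  -  3,3/13, 32, 42.26,89.1]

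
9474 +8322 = 17796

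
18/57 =6/19 = 0.32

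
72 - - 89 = 161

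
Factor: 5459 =53^1*103^1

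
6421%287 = 107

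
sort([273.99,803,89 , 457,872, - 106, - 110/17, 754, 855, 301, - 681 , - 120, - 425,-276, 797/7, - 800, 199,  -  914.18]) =[ - 914.18, - 800,  -  681, - 425, - 276, - 120,- 106,  -  110/17, 89, 797/7 , 199, 273.99, 301, 457, 754, 803,855,  872]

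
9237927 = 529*17463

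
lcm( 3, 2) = 6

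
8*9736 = 77888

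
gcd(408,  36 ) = 12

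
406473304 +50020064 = 456493368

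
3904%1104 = 592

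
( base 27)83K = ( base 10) 5933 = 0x172d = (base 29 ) 71H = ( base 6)43245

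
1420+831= 2251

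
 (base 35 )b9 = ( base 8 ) 612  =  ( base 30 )D4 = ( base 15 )1B4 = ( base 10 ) 394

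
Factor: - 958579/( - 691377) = 3^( - 1) * 17^1*113^1 * 317^( - 1) * 499^1*727^( - 1) 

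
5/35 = 1/7 = 0.14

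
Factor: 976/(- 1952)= -1/2 =-2^( - 1)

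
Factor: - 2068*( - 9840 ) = 2^6*3^1*5^1*11^1*41^1*47^1 = 20349120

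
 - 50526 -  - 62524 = 11998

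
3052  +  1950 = 5002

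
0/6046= 0 = 0.00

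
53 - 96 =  - 43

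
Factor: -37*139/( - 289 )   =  5143/289=17^( - 2 )*37^1*139^1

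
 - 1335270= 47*( - 28410)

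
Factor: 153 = 3^2*17^1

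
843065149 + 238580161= 1081645310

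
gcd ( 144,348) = 12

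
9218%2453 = 1859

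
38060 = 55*692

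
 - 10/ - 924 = 5/462 = 0.01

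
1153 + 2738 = 3891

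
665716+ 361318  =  1027034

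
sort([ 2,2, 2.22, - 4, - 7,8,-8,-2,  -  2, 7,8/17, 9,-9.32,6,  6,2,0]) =[ - 9.32,-8, - 7,  -  4 , - 2, - 2,0,8/17,2,2,2,2.22, 6, 6,  7,8,9] 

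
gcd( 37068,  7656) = 12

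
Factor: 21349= 37^1*577^1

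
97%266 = 97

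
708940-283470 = 425470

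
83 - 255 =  - 172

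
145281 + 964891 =1110172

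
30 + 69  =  99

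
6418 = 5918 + 500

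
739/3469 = 739/3469 = 0.21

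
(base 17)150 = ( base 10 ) 374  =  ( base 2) 101110110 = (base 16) 176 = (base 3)111212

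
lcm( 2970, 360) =11880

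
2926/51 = 57 + 19/51 = 57.37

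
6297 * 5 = 31485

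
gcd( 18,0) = 18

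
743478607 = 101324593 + 642154014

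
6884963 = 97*70979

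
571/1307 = 571/1307  =  0.44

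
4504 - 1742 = 2762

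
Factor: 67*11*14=2^1*7^1*11^1*67^1=10318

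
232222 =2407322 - 2175100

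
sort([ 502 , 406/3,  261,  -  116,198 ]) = [ - 116, 406/3, 198, 261,502 ]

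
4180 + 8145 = 12325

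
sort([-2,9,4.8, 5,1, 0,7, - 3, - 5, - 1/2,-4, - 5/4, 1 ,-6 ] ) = [ - 6, - 5, - 4, - 3 , - 2, - 5/4,  -  1/2,0,1, 1,  4.8,5,7 , 9]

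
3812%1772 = 268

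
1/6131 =1/6131= 0.00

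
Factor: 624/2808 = 2^1 *3^(-2 ) = 2/9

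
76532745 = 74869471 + 1663274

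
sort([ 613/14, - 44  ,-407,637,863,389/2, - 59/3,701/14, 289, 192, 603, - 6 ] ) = [-407 ,-44,-59/3, - 6,613/14, 701/14,192,389/2,289, 603, 637,  863]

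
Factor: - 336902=-2^1 * 168451^1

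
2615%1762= 853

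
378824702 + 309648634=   688473336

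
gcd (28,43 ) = 1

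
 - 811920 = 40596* ( - 20 )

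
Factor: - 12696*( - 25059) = 318149064 = 2^3*3^2 * 23^2*8353^1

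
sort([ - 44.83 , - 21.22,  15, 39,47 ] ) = [ - 44.83, - 21.22,15,  39  ,  47 ]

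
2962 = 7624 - 4662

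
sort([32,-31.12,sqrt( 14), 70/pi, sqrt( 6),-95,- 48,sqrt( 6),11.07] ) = [-95, - 48, - 31.12,sqrt( 6),sqrt( 6),sqrt( 14),  11.07,70/pi,32 ] 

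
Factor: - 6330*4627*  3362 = -98469315420=-  2^2*3^1 * 5^1*7^1*41^2*211^1* 661^1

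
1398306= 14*99879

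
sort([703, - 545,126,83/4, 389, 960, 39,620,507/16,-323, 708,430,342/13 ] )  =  [ -545, - 323, 83/4,342/13,507/16,  39 , 126 , 389,430,620,703 , 708,960]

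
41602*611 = 25418822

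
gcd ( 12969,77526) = 9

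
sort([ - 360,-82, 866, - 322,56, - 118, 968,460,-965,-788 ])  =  [ - 965,  -  788,-360, - 322, - 118,  -  82, 56,460,866, 968] 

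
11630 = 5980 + 5650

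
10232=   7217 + 3015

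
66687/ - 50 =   -  66687/50= - 1333.74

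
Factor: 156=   2^2 * 3^1*13^1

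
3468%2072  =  1396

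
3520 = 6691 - 3171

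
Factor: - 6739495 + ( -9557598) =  - 16297093^1= -16297093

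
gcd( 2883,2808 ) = 3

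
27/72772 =27/72772 = 0.00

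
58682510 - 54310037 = 4372473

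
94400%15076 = 3944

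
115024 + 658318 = 773342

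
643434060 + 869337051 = 1512771111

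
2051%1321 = 730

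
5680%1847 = 139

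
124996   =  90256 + 34740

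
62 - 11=51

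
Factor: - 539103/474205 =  - 3^1*5^( - 1)  *  71^1*2531^1*94841^( - 1) 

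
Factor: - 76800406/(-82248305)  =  2^1*5^( - 1 )*2551^1*15053^1*16449661^( - 1)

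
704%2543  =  704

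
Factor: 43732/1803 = 2^2 * 3^( - 1)*13^1*29^2*601^( -1)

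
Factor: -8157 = - 3^1*2719^1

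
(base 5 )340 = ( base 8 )137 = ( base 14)6B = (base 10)95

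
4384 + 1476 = 5860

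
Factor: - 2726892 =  - 2^2*3^3*7^1*3607^1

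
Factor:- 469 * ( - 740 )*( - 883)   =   - 2^2 * 5^1 * 7^1*37^1*67^1 * 883^1 = - 306453980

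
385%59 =31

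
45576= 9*5064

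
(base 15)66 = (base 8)140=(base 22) 48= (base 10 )96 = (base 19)51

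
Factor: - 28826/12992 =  - 2^( - 5) * 71^1 =- 71/32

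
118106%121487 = 118106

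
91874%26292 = 12998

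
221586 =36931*6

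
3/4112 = 3/4112 = 0.00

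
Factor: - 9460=-2^2*5^1*11^1*43^1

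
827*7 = 5789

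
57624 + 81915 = 139539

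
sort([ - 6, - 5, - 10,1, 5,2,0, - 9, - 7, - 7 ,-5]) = [ - 10, - 9, - 7,-7, - 6,-5,  -  5,0,1, 2,  5 ] 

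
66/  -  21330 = -11/3555 = - 0.00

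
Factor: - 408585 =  - 3^1*5^1*27239^1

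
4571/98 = 653/14 = 46.64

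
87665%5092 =1101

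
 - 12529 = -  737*17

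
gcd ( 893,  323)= 19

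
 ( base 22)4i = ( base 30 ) 3G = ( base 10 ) 106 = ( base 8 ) 152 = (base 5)411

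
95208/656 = 11901/82 = 145.13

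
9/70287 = 3/23429 = 0.00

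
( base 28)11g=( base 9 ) 1120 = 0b1100111100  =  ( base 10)828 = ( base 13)4b9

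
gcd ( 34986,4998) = 4998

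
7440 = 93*80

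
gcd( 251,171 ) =1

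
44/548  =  11/137=0.08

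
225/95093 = 225/95093 = 0.00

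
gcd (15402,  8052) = 6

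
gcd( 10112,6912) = 128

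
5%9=5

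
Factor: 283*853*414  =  99939186 = 2^1* 3^2*23^1 * 283^1*853^1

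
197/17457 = 197/17457=0.01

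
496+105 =601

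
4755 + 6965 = 11720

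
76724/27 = 76724/27   =  2841.63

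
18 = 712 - 694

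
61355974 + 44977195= 106333169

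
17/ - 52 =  - 1 + 35/52 = -0.33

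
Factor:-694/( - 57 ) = 2^1*3^(-1)*19^(-1) * 347^1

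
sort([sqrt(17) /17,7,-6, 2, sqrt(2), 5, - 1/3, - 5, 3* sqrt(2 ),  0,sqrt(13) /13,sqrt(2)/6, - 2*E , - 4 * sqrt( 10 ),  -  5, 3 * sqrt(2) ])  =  [ - 4 * sqrt(10), - 6, - 2*E , - 5,-5 , - 1/3,0 , sqrt(2)/6, sqrt(17 ) /17,  sqrt ( 13)/13,sqrt(2 ), 2,3*sqrt(2), 3*sqrt(2 ), 5,7]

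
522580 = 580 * 901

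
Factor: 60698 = 2^1*11^1*31^1 * 89^1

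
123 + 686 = 809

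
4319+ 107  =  4426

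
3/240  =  1/80 = 0.01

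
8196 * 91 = 745836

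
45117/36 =1253 + 1/4 = 1253.25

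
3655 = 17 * 215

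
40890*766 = 31321740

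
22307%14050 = 8257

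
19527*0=0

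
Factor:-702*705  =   - 2^1*3^4*5^1*13^1*47^1 = -494910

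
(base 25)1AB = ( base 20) 246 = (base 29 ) 11g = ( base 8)1566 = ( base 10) 886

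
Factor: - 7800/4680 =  - 5/3 = - 3^( - 1)*5^1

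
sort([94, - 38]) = [-38, 94]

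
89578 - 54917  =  34661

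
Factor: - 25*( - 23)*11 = 6325 = 5^2 * 11^1*23^1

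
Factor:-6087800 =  - 2^3*5^2*61^1*499^1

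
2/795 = 2/795 = 0.00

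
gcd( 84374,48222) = 2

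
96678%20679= 13962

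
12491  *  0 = 0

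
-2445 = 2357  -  4802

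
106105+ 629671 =735776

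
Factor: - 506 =-2^1*11^1 * 23^1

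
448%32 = 0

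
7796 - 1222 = 6574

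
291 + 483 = 774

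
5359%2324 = 711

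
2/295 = 2/295=0.01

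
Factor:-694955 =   -  5^1*131^1*1061^1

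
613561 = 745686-132125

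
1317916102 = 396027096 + 921889006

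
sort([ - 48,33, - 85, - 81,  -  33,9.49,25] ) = [  -  85,-81,-48,-33,9.49, 25,33 ] 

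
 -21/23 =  - 21/23=- 0.91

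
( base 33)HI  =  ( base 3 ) 210110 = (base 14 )2d5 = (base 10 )579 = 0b1001000011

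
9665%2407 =37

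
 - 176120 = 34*( - 5180)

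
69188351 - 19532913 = 49655438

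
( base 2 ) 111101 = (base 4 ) 331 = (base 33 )1s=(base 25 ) 2b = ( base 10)61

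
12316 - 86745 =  - 74429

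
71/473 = 71/473 = 0.15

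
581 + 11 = 592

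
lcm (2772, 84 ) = 2772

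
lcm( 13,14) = 182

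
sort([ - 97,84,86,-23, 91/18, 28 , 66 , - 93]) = [- 97 ,-93, - 23, 91/18,28, 66, 84, 86] 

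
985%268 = 181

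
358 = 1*358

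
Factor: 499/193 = 193^(-1 )*499^1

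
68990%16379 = 3474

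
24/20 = 1+1/5 = 1.20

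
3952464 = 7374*536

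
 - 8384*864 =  - 7243776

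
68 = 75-7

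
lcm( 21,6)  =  42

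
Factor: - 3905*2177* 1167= - 9920882895= -3^1*5^1 * 7^1*11^1*71^1*311^1*389^1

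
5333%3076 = 2257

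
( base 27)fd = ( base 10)418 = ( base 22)j0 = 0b110100010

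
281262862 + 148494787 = 429757649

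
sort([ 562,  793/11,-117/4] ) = [ - 117/4,  793/11, 562 ] 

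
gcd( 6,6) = 6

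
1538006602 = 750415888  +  787590714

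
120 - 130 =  - 10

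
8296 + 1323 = 9619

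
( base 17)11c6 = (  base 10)5412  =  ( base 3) 21102110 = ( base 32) 594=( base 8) 12444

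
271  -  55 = 216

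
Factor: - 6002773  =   - 7^1*857539^1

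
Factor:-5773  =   - 23^1*251^1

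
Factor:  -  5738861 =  - 5738861^1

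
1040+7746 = 8786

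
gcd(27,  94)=1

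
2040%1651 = 389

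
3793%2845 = 948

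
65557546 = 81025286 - 15467740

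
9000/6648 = 375/277  =  1.35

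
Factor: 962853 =3^1 * 139^1*2309^1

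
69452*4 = 277808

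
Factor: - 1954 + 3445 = 1491 = 3^1*7^1*71^1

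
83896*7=587272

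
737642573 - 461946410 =275696163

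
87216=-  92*( - 948 )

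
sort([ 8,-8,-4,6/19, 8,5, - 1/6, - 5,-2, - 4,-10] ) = [-10, - 8, - 5, - 4, - 4, - 2, - 1/6,6/19, 5, 8,  8]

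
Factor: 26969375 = 5^4*43151^1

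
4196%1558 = 1080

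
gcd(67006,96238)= 2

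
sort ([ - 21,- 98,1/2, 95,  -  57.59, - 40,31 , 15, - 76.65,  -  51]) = [-98, - 76.65, - 57.59, - 51, - 40, - 21, 1/2, 15,31, 95]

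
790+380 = 1170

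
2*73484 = 146968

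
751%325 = 101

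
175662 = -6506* (-27 )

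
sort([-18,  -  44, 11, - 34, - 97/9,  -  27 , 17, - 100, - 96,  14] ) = [ - 100, - 96,  -  44, - 34, - 27,- 18, - 97/9,11,  14,17]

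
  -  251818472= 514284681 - 766103153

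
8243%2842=2559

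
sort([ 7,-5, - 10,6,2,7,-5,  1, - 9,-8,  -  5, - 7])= [ - 10, - 9, - 8, - 7, - 5,-5, - 5,1, 2, 6,7,7]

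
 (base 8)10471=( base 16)1139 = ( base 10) 4409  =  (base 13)2012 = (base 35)3KY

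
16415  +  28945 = 45360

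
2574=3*858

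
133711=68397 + 65314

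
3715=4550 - 835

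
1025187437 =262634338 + 762553099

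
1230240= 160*7689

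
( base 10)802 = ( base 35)MW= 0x322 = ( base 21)1H4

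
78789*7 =551523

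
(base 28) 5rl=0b1001001011001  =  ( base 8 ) 11131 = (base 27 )6BQ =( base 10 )4697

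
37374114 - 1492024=35882090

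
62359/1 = 62359 = 62359.00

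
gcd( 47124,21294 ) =126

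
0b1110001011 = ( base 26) 18N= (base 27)16G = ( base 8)1613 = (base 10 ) 907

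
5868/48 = 489/4 = 122.25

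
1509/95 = 1509/95 = 15.88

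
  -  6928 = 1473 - 8401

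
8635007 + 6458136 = 15093143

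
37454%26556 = 10898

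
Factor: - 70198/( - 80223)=2^1*3^( - 1) *11^( - 2 )*  13^ (  -  1)*17^( - 1)*35099^1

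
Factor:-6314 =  - 2^1*7^1*11^1*41^1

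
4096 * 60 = 245760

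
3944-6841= - 2897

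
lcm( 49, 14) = 98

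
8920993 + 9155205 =18076198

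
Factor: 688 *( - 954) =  - 656352=- 2^5*3^2*43^1*53^1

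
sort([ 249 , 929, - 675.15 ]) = [-675.15,249,  929] 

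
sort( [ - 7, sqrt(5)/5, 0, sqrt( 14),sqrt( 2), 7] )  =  [ - 7,0, sqrt(5)/5, sqrt(2), sqrt(14),  7 ]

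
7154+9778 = 16932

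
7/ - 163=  - 7/163  =  -0.04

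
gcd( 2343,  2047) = 1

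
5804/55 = 105 + 29/55 = 105.53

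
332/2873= 332/2873 = 0.12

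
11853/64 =11853/64 = 185.20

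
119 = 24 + 95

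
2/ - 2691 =-1 + 2689/2691= - 0.00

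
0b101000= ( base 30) 1a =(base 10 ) 40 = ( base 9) 44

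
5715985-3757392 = 1958593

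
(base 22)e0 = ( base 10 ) 308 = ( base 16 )134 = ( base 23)d9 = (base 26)bm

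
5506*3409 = 18769954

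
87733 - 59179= 28554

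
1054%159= 100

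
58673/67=58673/67 = 875.72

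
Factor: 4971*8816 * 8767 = 2^4*3^1*11^1*19^1*29^1* 797^1*1657^1 = 384207953712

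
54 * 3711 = 200394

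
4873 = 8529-3656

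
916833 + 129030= 1045863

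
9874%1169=522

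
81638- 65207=16431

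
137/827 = 137/827 = 0.17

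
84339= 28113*3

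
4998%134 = 40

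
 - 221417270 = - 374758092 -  - 153340822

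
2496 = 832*3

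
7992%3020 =1952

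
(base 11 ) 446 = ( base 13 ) 321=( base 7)1362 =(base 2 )1000010110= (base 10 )534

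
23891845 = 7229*3305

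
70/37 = 1 + 33/37 = 1.89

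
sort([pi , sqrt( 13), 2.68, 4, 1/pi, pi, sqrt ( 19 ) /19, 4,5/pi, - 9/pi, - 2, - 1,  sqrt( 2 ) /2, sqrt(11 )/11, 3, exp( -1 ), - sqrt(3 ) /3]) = [ - 9/pi,  -  2, - 1 , - sqrt (3 ) /3, sqrt(19) /19,sqrt( 11)/11,1/pi, exp( - 1), sqrt (2 ) /2,  5/pi , 2.68, 3, pi, pi,sqrt( 13),4, 4 ]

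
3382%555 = 52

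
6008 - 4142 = 1866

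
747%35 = 12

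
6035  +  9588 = 15623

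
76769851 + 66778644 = 143548495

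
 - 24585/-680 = 4917/136 = 36.15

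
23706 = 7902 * 3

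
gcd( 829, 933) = 1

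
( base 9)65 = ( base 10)59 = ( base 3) 2012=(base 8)73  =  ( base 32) 1r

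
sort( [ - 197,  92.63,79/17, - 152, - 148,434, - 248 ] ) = [ - 248,-197, - 152, - 148, 79/17, 92.63,434 ] 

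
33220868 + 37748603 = 70969471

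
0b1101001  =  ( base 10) 105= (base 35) 30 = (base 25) 45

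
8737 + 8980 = 17717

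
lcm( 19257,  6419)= 19257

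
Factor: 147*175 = 25725 = 3^1 * 5^2*7^3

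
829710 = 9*92190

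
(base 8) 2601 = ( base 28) 1M9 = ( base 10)1409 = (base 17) 4EF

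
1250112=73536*17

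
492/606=82/101=0.81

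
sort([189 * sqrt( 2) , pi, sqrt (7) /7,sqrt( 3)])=[sqrt( 7) /7,sqrt ( 3)  ,  pi , 189 * sqrt(2)] 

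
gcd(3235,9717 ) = 1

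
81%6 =3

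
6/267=2/89 = 0.02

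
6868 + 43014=49882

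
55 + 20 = 75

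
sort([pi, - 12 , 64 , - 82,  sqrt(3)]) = [ -82,-12,sqrt (3 ) , pi,64]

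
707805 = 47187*15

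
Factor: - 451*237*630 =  - 67338810 = -2^1*3^3*5^1*7^1*11^1*41^1*79^1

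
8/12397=8/12397 = 0.00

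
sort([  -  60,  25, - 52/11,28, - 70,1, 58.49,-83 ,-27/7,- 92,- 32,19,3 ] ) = [ -92 , - 83, - 70, - 60 , - 32, - 52/11,-27/7, 1,3, 19, 25 , 28, 58.49 ]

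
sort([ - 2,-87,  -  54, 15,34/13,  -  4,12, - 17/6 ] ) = [-87,  -  54, - 4, - 17/6, - 2, 34/13, 12,15]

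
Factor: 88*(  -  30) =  - 2^4*3^1*5^1*11^1 = - 2640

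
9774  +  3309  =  13083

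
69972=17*4116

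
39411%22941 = 16470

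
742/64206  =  371/32103 = 0.01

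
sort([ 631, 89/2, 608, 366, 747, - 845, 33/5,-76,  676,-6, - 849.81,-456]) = [  -  849.81 ,- 845 , - 456, - 76, - 6,33/5,  89/2, 366 , 608,631,  676,747]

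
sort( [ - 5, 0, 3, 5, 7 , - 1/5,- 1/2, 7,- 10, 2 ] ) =[ - 10 , - 5, -1/2, - 1/5, 0, 2, 3,5,7,7]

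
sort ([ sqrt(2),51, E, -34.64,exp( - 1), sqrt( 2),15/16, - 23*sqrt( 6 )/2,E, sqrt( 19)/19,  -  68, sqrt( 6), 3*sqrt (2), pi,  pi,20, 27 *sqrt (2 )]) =[ -68, - 34.64, - 23*sqrt( 6) /2, sqrt( 19)/19,exp ( - 1), 15/16, sqrt( 2 ),sqrt(2 ), sqrt( 6), E,  E,pi, pi, 3*sqrt( 2), 20, 27*sqrt( 2 ), 51]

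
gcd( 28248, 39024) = 24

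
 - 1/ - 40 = 1/40= 0.03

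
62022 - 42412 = 19610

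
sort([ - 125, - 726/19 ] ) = [ - 125,-726/19 ] 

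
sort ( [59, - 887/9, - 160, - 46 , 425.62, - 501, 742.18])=[ - 501, - 160,- 887/9,-46, 59, 425.62,742.18] 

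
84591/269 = 84591/269 =314.46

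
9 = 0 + 9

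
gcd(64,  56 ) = 8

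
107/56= 1+51/56=1.91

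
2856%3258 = 2856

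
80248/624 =128 +47/78 = 128.60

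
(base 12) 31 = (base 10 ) 37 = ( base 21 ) 1g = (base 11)34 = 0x25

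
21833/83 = 21833/83 = 263.05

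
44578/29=1537 + 5/29=1537.17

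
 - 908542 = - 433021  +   - 475521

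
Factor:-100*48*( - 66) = 316800 = 2^7*3^2*5^2*11^1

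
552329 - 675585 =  - 123256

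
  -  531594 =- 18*29533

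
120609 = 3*40203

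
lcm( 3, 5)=15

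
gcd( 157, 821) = 1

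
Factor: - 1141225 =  - 5^2*191^1*239^1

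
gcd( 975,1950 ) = 975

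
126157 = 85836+40321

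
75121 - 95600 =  - 20479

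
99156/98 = 49578/49 = 1011.80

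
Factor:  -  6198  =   - 2^1 * 3^1*1033^1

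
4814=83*58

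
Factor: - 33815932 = -2^2*8453983^1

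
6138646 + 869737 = 7008383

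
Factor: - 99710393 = - 3847^1*25919^1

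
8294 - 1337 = 6957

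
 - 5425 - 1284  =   - 6709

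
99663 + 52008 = 151671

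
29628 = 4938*6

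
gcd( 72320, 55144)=904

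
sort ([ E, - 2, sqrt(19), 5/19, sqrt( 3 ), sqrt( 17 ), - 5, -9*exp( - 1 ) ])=[ - 5, - 9*exp(-1 ), - 2, 5/19, sqrt( 3 ), E, sqrt(17), sqrt(19 ) ]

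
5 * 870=4350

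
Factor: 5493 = 3^1*1831^1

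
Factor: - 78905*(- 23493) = 1853715165 = 3^1*5^1*41^1*43^1*191^1*367^1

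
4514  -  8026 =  - 3512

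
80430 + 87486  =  167916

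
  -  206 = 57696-57902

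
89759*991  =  88951169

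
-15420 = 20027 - 35447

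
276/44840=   69/11210 = 0.01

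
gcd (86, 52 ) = 2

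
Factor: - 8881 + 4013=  - 4868= - 2^2*1217^1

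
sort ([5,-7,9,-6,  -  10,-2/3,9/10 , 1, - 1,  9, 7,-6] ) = [-10,-7,  -  6, -6,  -  1 , - 2/3,9/10,1,5,7, 9,9 ]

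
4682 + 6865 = 11547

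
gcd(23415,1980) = 15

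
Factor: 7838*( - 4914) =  - 38515932= -2^2*3^3*7^1*13^1*3919^1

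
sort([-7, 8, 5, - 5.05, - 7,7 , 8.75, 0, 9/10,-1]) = [-7, - 7 ,  -  5.05, - 1,0,9/10,5, 7, 8,  8.75 ]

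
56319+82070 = 138389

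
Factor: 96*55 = 5280 =2^5*3^1*5^1*11^1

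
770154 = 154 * 5001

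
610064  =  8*76258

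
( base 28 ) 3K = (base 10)104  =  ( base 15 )6E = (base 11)95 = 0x68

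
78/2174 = 39/1087 = 0.04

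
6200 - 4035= 2165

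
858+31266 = 32124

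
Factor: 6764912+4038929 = 31^1*149^1*2339^1 =10803841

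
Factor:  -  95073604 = -2^2 * 23768401^1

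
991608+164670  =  1156278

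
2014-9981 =-7967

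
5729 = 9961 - 4232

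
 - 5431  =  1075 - 6506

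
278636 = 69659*4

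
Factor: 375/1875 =5^(- 1 ) = 1/5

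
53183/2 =53183/2  =  26591.50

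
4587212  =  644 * 7123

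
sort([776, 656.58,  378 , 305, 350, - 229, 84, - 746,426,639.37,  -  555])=[  -  746,-555, - 229,84, 305, 350,  378, 426,  639.37, 656.58,  776]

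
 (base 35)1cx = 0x68E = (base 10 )1678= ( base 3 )2022011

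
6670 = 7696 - 1026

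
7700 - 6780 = 920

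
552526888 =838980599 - 286453711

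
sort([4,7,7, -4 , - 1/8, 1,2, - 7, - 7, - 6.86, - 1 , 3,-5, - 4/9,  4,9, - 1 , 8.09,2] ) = [ - 7, - 7  ,- 6.86,- 5,-4, - 1  , - 1, - 4/9, - 1/8,1, 2, 2, 3, 4,4, 7, 7,8.09, 9 ]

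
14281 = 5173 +9108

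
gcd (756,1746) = 18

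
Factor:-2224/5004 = - 4/9=- 2^2*3^( - 2 ) 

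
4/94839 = 4/94839 =0.00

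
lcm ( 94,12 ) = 564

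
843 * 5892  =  4966956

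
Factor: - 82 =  - 2^1*41^1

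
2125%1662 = 463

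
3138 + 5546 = 8684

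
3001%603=589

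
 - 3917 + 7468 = 3551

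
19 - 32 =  - 13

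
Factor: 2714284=2^2*29^1*23399^1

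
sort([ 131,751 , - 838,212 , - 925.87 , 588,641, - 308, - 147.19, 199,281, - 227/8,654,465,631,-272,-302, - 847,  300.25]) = [ - 925.87, - 847, - 838, - 308, - 302, - 272, - 147.19, - 227/8,131,199,  212, 281,  300.25,465, 588,631  ,  641,654 , 751]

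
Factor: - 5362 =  - 2^1*7^1*383^1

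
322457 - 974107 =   -  651650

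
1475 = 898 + 577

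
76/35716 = 19/8929 = 0.00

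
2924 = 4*731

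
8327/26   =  8327/26= 320.27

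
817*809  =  660953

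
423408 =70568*6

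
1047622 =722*1451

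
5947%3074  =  2873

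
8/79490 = 4/39745 = 0.00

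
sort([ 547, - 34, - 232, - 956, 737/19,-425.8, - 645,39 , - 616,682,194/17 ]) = [ - 956,-645, - 616  , - 425.8, -232, - 34 , 194/17,737/19, 39, 547, 682] 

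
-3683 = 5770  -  9453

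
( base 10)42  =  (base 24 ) 1I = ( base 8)52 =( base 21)20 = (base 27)1f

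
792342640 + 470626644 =1262969284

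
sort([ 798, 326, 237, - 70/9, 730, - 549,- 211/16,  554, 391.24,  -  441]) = [ - 549, - 441, - 211/16, - 70/9, 237, 326 , 391.24,  554,  730,798] 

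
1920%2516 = 1920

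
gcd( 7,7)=7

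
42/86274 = 7/14379 = 0.00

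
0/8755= 0 =0.00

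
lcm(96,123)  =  3936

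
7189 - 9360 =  - 2171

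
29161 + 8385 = 37546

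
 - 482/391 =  - 2 + 300/391 = - 1.23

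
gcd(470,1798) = 2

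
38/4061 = 38/4061 =0.01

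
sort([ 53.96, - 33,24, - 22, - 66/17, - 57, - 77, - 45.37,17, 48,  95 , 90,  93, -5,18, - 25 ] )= [ - 77,  -  57,-45.37, - 33,-25, - 22, - 5, - 66/17,17,18, 24, 48 , 53.96,90,93,95]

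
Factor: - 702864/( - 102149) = 2^4*3^3*1627^1*102149^(  -  1)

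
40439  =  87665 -47226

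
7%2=1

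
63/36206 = 63/36206 = 0.00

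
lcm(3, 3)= 3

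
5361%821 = 435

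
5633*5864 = 33031912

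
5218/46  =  2609/23 = 113.43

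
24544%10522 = 3500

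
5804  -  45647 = - 39843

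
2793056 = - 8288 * (-337)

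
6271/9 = 696 + 7/9 = 696.78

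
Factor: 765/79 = 3^2*5^1 * 17^1*79^( - 1)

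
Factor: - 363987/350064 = - 183/176 = - 2^(- 4 )*3^1*11^( - 1)*61^1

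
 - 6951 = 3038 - 9989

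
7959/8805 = 2653/2935= 0.90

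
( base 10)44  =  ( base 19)26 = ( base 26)1I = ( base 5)134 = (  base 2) 101100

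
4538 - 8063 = -3525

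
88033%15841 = 8828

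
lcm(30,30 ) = 30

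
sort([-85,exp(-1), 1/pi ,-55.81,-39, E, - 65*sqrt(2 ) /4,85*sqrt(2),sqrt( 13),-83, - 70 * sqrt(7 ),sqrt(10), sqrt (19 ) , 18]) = [ - 70 * sqrt( 7 ), -85,-83,-55.81, - 39, - 65*sqrt(2 )/4, 1/pi , exp( - 1 ), E , sqrt(10 ), sqrt(13),  sqrt(  19 ), 18, 85 * sqrt(2 )]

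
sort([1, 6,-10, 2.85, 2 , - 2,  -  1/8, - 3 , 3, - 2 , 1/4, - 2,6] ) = [ - 10, - 3,-2, - 2, - 2, - 1/8,1/4, 1, 2 , 2.85,3,6, 6]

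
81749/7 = 81749/7= 11678.43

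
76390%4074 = 3058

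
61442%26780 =7882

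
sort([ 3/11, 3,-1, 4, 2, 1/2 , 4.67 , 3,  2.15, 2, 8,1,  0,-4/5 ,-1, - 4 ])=[ - 4,-1,-1, - 4/5,0, 3/11,  1/2, 1, 2,  2  ,  2.15, 3, 3  ,  4, 4.67, 8 ] 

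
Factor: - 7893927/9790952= - 2^( - 3) * 3^2*163^1* 347^(-1) *3527^(  -  1)*5381^1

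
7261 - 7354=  - 93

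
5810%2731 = 348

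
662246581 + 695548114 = 1357794695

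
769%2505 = 769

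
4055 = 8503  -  4448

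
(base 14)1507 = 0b111010010011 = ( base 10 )3731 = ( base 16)E93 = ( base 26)5DD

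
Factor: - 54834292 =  - 2^2*677^1 * 20249^1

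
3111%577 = 226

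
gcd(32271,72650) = 1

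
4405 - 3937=468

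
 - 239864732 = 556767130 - 796631862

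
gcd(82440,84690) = 90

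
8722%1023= 538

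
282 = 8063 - 7781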